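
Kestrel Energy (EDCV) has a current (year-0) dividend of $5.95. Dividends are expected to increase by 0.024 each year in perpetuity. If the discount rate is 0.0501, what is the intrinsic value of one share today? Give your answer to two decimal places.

Gordon growth model: P₀ = D₁/(r − g). D₁ = 5.95 × (1 + 0.024) = 6.0928.
P₀ = 6.0928 / (0.0501 − 0.024) = 6.0928 / 0.0261 = 233.4406

$233.44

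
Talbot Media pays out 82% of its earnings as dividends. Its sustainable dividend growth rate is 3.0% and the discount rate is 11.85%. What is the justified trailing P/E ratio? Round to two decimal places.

Justified trailing P/E = b(1+g)/(r−g) = 0.82×(1+0.03)/(0.1185−0.03) = 9.5435

9.54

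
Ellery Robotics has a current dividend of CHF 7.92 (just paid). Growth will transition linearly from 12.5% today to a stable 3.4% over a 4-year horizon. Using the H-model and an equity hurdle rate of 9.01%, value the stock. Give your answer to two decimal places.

CHF 171.67

H-model: P₀ = D₀[(1+g_L) + H(g_S−g_L)]/(r−g_L), with H = 4/2 = 2.
P₀ = 7.92 × [(1+0.034) + 2×(0.125−0.034)] / (0.0901−0.034)
   = 7.92 × 1.2160 / 0.0561 = 171.6706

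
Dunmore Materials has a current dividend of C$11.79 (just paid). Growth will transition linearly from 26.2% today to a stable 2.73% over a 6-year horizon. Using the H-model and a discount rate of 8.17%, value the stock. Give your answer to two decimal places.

C$375.24

H-model: P₀ = D₀[(1+g_L) + H(g_S−g_L)]/(r−g_L), with H = 6/2 = 3.
P₀ = 11.79 × [(1+0.0273) + 3×(0.262−0.0273)] / (0.0817−0.0273)
   = 11.79 × 1.7314 / 0.0544 = 375.2428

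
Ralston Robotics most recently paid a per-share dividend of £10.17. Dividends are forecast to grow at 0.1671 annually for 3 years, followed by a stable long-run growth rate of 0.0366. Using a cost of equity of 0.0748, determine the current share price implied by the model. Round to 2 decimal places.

£389.41

Two-stage DDM. Project D₁…D_3 at 0.1671, terminal growth 0.0366, discount at r = 0.0748.
D_1 = 11.8694
D_2 = 13.8528
D_3 = 16.1676
Terminal value at t=3: TV = D_4/(r−g) = 16.7593/(0.0748−0.0366) = 438.7256
P₀ = 11.8694/(1+0.0748)^1 + 13.8528/(1+0.0748)^2 + 16.1676/(1+0.0748)^3 + 438.7256/(1+0.0748)^3 = 389.4106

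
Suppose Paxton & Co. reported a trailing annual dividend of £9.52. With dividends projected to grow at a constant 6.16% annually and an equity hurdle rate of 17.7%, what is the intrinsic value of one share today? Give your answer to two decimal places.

£87.58

Gordon growth model: P₀ = D₁/(r − g). D₁ = 9.52 × (1 + 0.0616) = 10.1064.
P₀ = 10.1064 / (0.177 − 0.0616) = 10.1064 / 0.1154 = 87.5774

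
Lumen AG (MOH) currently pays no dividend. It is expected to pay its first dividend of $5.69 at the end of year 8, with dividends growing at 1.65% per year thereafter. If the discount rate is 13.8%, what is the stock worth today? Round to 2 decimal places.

Deferred-dividend DDM. At t=7 the remaining stream is a growing perpetuity with first payment D_8 = 5.69.
V_7 = D_8/(r−g) = 5.69/(0.138−0.0165) = 46.8313
P₀ = V_7/(1+r)^7 = 46.8313/(1+0.138)^7 = 18.9470

$18.95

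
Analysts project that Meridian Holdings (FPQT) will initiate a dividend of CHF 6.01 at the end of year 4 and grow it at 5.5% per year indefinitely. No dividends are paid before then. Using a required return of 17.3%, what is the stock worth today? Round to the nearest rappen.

Deferred-dividend DDM. At t=3 the remaining stream is a growing perpetuity with first payment D_4 = 6.01.
V_3 = D_4/(r−g) = 6.01/(0.173−0.055) = 50.9322
P₀ = V_3/(1+r)^3 = 50.9322/(1+0.173)^3 = 31.5572

CHF 31.56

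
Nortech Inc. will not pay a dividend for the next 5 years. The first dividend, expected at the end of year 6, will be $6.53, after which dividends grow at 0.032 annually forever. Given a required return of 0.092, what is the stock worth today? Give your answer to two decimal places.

Deferred-dividend DDM. At t=5 the remaining stream is a growing perpetuity with first payment D_6 = 6.53.
V_5 = D_6/(r−g) = 6.53/(0.092−0.032) = 108.8333
P₀ = V_5/(1+r)^5 = 108.8333/(1+0.092)^5 = 70.0888

$70.09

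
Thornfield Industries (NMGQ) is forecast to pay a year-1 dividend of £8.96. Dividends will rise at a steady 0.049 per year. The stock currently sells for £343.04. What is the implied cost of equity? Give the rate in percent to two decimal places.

7.51%

Rearranging the constant-growth DDM: r = D₁/P₀ + g.
r = 8.9600 / 343.04 + 0.049 = 0.02612 + 0.049 = 0.07512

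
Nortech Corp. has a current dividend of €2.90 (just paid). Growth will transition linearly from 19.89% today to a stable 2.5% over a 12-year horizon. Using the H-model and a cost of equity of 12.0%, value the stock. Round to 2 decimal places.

H-model: P₀ = D₀[(1+g_L) + H(g_S−g_L)]/(r−g_L), with H = 12/2 = 6.
P₀ = 2.90 × [(1+0.025) + 6×(0.1989−0.025)] / (0.12−0.025)
   = 2.90 × 2.0684 / 0.095 = 63.1406

€63.14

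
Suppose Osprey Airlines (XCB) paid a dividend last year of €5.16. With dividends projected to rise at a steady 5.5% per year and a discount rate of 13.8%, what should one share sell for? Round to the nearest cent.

€65.59

Gordon growth model: P₀ = D₁/(r − g). D₁ = 5.16 × (1 + 0.055) = 5.4438.
P₀ = 5.4438 / (0.138 − 0.055) = 5.4438 / 0.083 = 65.5880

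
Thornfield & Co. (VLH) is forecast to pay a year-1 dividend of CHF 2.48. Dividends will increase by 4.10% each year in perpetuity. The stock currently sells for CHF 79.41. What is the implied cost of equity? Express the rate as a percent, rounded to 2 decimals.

Rearranging the constant-growth DDM: r = D₁/P₀ + g.
r = 2.4800 / 79.41 + 0.041 = 0.03123 + 0.041 = 0.07223

7.22%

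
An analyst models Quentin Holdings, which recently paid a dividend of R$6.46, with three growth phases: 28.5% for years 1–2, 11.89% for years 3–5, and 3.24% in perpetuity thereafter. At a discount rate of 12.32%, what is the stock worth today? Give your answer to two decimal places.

R$136.05

Three-stage DDM. Project D₁…D_5; terminal Gordon value at t=5 with g = 0.0324; discount at r = 0.1232.
D_1 = 8.3011
D_2 = 10.6669
D_3 = 11.9352
D_4 = 13.3543
D_5 = 14.9421
TV_5 = 15.4263/(0.1232−0.0324) = 169.8927
P₀ = Σ Dₜ/(1+r)ᵗ + TV_5/(1+r)^5 = 136.0540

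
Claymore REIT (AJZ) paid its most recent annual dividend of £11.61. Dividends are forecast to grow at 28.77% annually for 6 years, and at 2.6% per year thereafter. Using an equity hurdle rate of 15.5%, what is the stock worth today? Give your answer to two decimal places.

Two-stage DDM. Project D₁…D_6 at 0.2877, terminal growth 0.026, discount at r = 0.155.
D_1 = 14.9502
D_2 = 19.2514
D_3 = 24.7900
D_4 = 31.9221
D_5 = 41.1060
D_6 = 52.9323
Terminal value at t=6: TV = D_7/(r−g) = 54.3085/(0.155−0.026) = 420.9961
P₀ = 14.9502/(1+0.155)^1 + 19.2514/(1+0.155)^2 + 24.7900/(1+0.155)^3 + 31.9221/(1+0.155)^4 + 41.1060/(1+0.155)^5 + 52.9323/(1+0.155)^6 + 420.9961/(1+0.155)^6 = 281.0276

£281.03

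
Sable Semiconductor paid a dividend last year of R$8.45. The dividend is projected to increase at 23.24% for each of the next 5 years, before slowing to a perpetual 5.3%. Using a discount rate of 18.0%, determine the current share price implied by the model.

Two-stage DDM. Project D₁…D_5 at 0.2324, terminal growth 0.053, discount at r = 0.18.
D_1 = 10.4138
D_2 = 12.8339
D_3 = 15.8166
D_4 = 19.4923
D_5 = 24.0223
Terminal value at t=5: TV = D_6/(r−g) = 25.2955/(0.18−0.053) = 199.1773
P₀ = 10.4138/(1+0.18)^1 + 12.8339/(1+0.18)^2 + 15.8166/(1+0.18)^3 + 19.4923/(1+0.18)^4 + 24.0223/(1+0.18)^5 + 199.1773/(1+0.18)^5 = 135.2853

R$135.29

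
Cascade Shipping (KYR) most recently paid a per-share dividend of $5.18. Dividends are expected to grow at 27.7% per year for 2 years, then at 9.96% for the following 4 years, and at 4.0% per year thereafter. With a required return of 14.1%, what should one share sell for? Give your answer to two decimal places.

Three-stage DDM. Project D₁…D_6; terminal Gordon value at t=6 with g = 0.04; discount at r = 0.141.
D_1 = 6.6149
D_2 = 8.4472
D_3 = 9.2885
D_4 = 10.2137
D_5 = 11.2309
D_6 = 12.3495
TV_6 = 12.8435/(0.141−0.04) = 127.1635
P₀ = Σ Dₜ/(1+r)ᵗ + TV_6/(1+r)^6 = 93.5992

$93.60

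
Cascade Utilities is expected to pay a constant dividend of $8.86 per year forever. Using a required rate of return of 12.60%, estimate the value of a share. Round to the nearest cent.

$70.32

Zero-growth DDM (perpetuity): P₀ = D/r = 8.86 / 0.126 = 70.3175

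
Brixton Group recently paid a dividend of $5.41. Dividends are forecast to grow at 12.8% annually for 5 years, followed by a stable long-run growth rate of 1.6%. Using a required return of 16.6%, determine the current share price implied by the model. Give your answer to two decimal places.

Two-stage DDM. Project D₁…D_5 at 0.128, terminal growth 0.016, discount at r = 0.166.
D_1 = 6.1025
D_2 = 6.8836
D_3 = 7.7647
D_4 = 8.7586
D_5 = 9.8797
Terminal value at t=5: TV = D_6/(r−g) = 10.0378/(0.166−0.016) = 66.9183
P₀ = 6.1025/(1+0.166)^1 + 6.8836/(1+0.166)^2 + 7.7647/(1+0.166)^3 + 8.7586/(1+0.166)^4 + 9.8797/(1+0.166)^5 + 66.9183/(1+0.166)^5 = 55.5668

$55.57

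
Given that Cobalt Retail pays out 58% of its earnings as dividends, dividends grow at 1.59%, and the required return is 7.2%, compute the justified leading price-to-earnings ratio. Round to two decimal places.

Justified leading P/E = b/(r−g) = 0.58/(0.072−0.0159) = 10.3387

10.34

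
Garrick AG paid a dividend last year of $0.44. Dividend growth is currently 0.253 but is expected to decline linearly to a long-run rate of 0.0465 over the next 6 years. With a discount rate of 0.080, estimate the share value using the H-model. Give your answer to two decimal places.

$21.88

H-model: P₀ = D₀[(1+g_L) + H(g_S−g_L)]/(r−g_L), with H = 6/2 = 3.
P₀ = 0.44 × [(1+0.0465) + 3×(0.253−0.0465)] / (0.08−0.0465)
   = 0.44 × 1.6660 / 0.0335 = 21.8818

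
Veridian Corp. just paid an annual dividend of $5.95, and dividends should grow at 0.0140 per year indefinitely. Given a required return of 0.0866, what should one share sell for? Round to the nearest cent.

$83.10

Gordon growth model: P₀ = D₁/(r − g). D₁ = 5.95 × (1 + 0.014) = 6.0333.
P₀ = 6.0333 / (0.0866 − 0.014) = 6.0333 / 0.0726 = 83.1033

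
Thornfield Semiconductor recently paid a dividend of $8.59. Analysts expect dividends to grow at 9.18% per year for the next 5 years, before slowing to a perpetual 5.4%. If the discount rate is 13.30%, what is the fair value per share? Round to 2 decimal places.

Two-stage DDM. Project D₁…D_5 at 0.0918, terminal growth 0.054, discount at r = 0.133.
D_1 = 9.3786
D_2 = 10.2395
D_3 = 11.1795
D_4 = 12.2058
D_5 = 13.3263
Terminal value at t=5: TV = D_6/(r−g) = 14.0459/(0.133−0.054) = 177.7961
P₀ = 9.3786/(1+0.133)^1 + 10.2395/(1+0.133)^2 + 11.1795/(1+0.133)^3 + 12.2058/(1+0.133)^4 + 13.3263/(1+0.133)^5 + 177.7961/(1+0.133)^5 = 133.7153

$133.72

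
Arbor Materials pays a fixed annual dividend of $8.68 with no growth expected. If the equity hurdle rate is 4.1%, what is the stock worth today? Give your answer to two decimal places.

Zero-growth DDM (perpetuity): P₀ = D/r = 8.68 / 0.041 = 211.7073

$211.71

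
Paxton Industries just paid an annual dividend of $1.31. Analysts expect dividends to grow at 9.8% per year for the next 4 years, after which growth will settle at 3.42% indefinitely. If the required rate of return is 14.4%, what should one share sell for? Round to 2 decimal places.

$15.20

Two-stage DDM. Project D₁…D_4 at 0.098, terminal growth 0.0342, discount at r = 0.144.
D_1 = 1.4384
D_2 = 1.5793
D_3 = 1.7341
D_4 = 1.9041
Terminal value at t=4: TV = D_5/(r−g) = 1.9692/(0.144−0.0342) = 17.9342
P₀ = 1.4384/(1+0.144)^1 + 1.5793/(1+0.144)^2 + 1.7341/(1+0.144)^3 + 1.9041/(1+0.144)^4 + 17.9342/(1+0.144)^4 = 15.2048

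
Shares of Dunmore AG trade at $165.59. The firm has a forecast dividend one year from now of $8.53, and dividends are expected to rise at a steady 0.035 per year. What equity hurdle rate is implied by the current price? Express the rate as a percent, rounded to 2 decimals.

8.65%

Rearranging the constant-growth DDM: r = D₁/P₀ + g.
r = 8.5300 / 165.59 + 0.035 = 0.05151 + 0.035 = 0.08651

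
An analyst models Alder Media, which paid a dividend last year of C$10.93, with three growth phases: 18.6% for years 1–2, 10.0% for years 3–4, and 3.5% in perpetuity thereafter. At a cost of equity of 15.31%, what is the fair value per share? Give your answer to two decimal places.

C$136.57

Three-stage DDM. Project D₁…D_4; terminal Gordon value at t=4 with g = 0.035; discount at r = 0.1531.
D_1 = 12.9630
D_2 = 15.3741
D_3 = 16.9115
D_4 = 18.6027
TV_4 = 19.2537/(0.1531−0.035) = 163.0292
P₀ = Σ Dₜ/(1+r)ᵗ + TV_4/(1+r)^4 = 136.5709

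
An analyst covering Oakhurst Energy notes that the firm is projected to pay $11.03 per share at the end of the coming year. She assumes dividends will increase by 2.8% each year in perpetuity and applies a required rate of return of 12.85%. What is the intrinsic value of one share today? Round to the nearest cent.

$109.75

Gordon growth model: P₀ = D₁/(r − g), with D₁ = 11.03 given directly.
P₀ = 11.0300 / (0.1285 − 0.028) = 11.0300 / 0.1005 = 109.7512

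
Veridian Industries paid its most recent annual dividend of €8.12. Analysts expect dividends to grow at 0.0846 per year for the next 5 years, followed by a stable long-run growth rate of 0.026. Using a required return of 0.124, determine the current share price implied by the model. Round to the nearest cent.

€107.65

Two-stage DDM. Project D₁…D_5 at 0.0846, terminal growth 0.026, discount at r = 0.124.
D_1 = 8.8070
D_2 = 9.5520
D_3 = 10.3601
D_4 = 11.2366
D_5 = 12.1872
Terminal value at t=5: TV = D_6/(r−g) = 12.5041/(0.124−0.026) = 127.5925
P₀ = 8.8070/(1+0.124)^1 + 9.5520/(1+0.124)^2 + 10.3601/(1+0.124)^3 + 11.2366/(1+0.124)^4 + 12.1872/(1+0.124)^5 + 127.5925/(1+0.124)^5 = 107.6452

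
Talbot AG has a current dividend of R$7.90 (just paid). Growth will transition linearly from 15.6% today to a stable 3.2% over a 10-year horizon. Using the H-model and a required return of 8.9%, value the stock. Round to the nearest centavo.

R$228.96

H-model: P₀ = D₀[(1+g_L) + H(g_S−g_L)]/(r−g_L), with H = 10/2 = 5.
P₀ = 7.90 × [(1+0.032) + 5×(0.156−0.032)] / (0.089−0.032)
   = 7.90 × 1.6520 / 0.057 = 228.9614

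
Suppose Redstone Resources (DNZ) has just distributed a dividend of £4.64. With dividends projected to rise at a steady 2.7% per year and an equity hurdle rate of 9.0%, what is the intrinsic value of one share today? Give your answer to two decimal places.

Gordon growth model: P₀ = D₁/(r − g). D₁ = 4.64 × (1 + 0.027) = 4.7653.
P₀ = 4.7653 / (0.09 − 0.027) = 4.7653 / 0.063 = 75.6394

£75.64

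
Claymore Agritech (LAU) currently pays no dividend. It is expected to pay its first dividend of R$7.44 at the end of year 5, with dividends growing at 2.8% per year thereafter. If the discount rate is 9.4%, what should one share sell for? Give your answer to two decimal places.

Deferred-dividend DDM. At t=4 the remaining stream is a growing perpetuity with first payment D_5 = 7.44.
V_4 = D_5/(r−g) = 7.44/(0.094−0.028) = 112.7273
P₀ = V_4/(1+r)^4 = 112.7273/(1+0.094)^4 = 78.6973

R$78.70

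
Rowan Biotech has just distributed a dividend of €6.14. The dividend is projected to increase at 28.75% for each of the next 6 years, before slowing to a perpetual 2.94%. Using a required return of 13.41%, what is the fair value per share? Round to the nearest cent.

Two-stage DDM. Project D₁…D_6 at 0.2875, terminal growth 0.0294, discount at r = 0.1341.
D_1 = 7.9053
D_2 = 10.1780
D_3 = 13.1042
D_4 = 16.8716
D_5 = 21.7222
D_6 = 27.9674
Terminal value at t=6: TV = D_7/(r−g) = 28.7896/(0.1341−0.0294) = 274.9725
P₀ = 7.9053/(1+0.1341)^1 + 10.1780/(1+0.1341)^2 + 13.1042/(1+0.1341)^3 + 16.8716/(1+0.1341)^4 + 21.7222/(1+0.1341)^5 + 27.9674/(1+0.1341)^6 + 274.9725/(1+0.1341)^6 = 188.0246

€188.02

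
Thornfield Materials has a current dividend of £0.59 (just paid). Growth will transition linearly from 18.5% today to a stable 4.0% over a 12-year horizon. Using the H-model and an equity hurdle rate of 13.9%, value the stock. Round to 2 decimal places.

H-model: P₀ = D₀[(1+g_L) + H(g_S−g_L)]/(r−g_L), with H = 12/2 = 6.
P₀ = 0.59 × [(1+0.04) + 6×(0.185−0.04)] / (0.139−0.04)
   = 0.59 × 1.9100 / 0.099 = 11.3828

£11.38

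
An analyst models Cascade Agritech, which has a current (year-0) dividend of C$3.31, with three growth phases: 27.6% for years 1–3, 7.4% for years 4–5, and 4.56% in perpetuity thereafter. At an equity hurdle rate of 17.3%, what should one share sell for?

Three-stage DDM. Project D₁…D_5; terminal Gordon value at t=5 with g = 0.0456; discount at r = 0.173.
D_1 = 4.2236
D_2 = 5.3893
D_3 = 6.8767
D_4 = 7.3856
D_5 = 7.9321
TV_5 = 8.2938/(0.173−0.0456) = 65.1006
P₀ = Σ Dₜ/(1+r)ᵗ + TV_5/(1+r)^5 = 48.5666

C$48.57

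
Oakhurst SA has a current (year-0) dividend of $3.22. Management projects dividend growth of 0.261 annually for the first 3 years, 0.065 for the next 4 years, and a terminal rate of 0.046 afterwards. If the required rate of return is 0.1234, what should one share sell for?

Three-stage DDM. Project D₁…D_7; terminal Gordon value at t=7 with g = 0.046; discount at r = 0.1234.
D_1 = 4.0604
D_2 = 5.1202
D_3 = 6.4566
D_4 = 6.8762
D_5 = 7.3232
D_6 = 7.7992
D_7 = 8.3061
TV_7 = 8.6882/(0.1234−0.046) = 112.2510
P₀ = Σ Dₜ/(1+r)ᵗ + TV_7/(1+r)^7 = 77.9049

$77.90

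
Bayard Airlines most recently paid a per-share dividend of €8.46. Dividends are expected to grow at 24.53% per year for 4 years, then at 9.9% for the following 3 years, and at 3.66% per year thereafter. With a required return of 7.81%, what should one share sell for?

Three-stage DDM. Project D₁…D_7; terminal Gordon value at t=7 with g = 0.0366; discount at r = 0.0781.
D_1 = 10.5352
D_2 = 13.1195
D_3 = 16.3378
D_4 = 20.3454
D_5 = 22.3596
D_6 = 24.5732
D_7 = 27.0059
TV_7 = 27.9944/(0.0781−0.0366) = 674.5630
P₀ = Σ Dₜ/(1+r)ᵗ + TV_7/(1+r)^7 = 494.5954

€494.60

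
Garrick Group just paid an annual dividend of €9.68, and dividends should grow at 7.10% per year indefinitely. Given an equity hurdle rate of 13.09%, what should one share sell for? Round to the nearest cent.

Gordon growth model: P₀ = D₁/(r − g). D₁ = 9.68 × (1 + 0.071) = 10.3673.
P₀ = 10.3673 / (0.1309 − 0.071) = 10.3673 / 0.0599 = 173.0765

€173.08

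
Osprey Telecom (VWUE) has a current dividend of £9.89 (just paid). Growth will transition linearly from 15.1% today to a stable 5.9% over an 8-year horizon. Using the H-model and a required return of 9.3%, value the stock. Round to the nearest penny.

H-model: P₀ = D₀[(1+g_L) + H(g_S−g_L)]/(r−g_L), with H = 8/2 = 4.
P₀ = 9.89 × [(1+0.059) + 4×(0.151−0.059)] / (0.093−0.059)
   = 9.89 × 1.4270 / 0.034 = 415.0891

£415.09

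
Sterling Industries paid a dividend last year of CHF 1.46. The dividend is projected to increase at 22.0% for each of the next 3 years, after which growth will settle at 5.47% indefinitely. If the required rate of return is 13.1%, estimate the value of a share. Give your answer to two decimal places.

CHF 30.44

Two-stage DDM. Project D₁…D_3 at 0.22, terminal growth 0.0547, discount at r = 0.131.
D_1 = 1.7812
D_2 = 2.1731
D_3 = 2.6511
Terminal value at t=3: TV = D_4/(r−g) = 2.7962/(0.131−0.0547) = 36.6469
P₀ = 1.7812/(1+0.131)^1 + 2.1731/(1+0.131)^2 + 2.6511/(1+0.131)^3 + 36.6469/(1+0.131)^3 = 30.4370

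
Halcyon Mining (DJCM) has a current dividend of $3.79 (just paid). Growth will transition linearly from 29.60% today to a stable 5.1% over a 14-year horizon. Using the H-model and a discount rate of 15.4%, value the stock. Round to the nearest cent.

H-model: P₀ = D₀[(1+g_L) + H(g_S−g_L)]/(r−g_L), with H = 14/2 = 7.
P₀ = 3.79 × [(1+0.051) + 7×(0.296−0.051)] / (0.154−0.051)
   = 3.79 × 2.7660 / 0.103 = 101.7781

$101.78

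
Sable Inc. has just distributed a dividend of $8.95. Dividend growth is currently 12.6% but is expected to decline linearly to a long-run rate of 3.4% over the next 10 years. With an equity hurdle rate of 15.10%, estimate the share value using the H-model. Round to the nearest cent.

$114.28

H-model: P₀ = D₀[(1+g_L) + H(g_S−g_L)]/(r−g_L), with H = 10/2 = 5.
P₀ = 8.95 × [(1+0.034) + 5×(0.126−0.034)] / (0.151−0.034)
   = 8.95 × 1.4940 / 0.117 = 114.2846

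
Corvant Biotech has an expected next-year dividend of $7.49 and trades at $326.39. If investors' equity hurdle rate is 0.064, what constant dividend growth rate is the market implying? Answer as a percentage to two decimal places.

4.11%

From P₀ = D₁/(r − g), the implied growth is g = r − D₁/P₀.
g = 0.064 − 7.49/326.39 = 0.064 − 0.02295 = 0.04105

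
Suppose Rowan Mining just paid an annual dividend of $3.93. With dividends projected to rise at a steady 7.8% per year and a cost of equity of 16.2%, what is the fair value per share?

$50.44

Gordon growth model: P₀ = D₁/(r − g). D₁ = 3.93 × (1 + 0.078) = 4.2365.
P₀ = 4.2365 / (0.162 − 0.078) = 4.2365 / 0.084 = 50.4350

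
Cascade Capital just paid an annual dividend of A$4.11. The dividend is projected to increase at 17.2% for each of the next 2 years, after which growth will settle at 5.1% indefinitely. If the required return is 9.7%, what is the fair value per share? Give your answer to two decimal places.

Two-stage DDM. Project D₁…D_2 at 0.172, terminal growth 0.051, discount at r = 0.097.
D_1 = 4.8169
D_2 = 5.6454
Terminal value at t=2: TV = D_3/(r−g) = 5.9333/(0.097−0.051) = 128.9858
P₀ = 4.8169/(1+0.097)^1 + 5.6454/(1+0.097)^2 + 128.9858/(1+0.097)^2 = 116.2659

A$116.27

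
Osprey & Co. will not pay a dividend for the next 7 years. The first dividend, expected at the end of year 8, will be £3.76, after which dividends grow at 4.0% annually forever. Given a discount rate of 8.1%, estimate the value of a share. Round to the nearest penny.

Deferred-dividend DDM. At t=7 the remaining stream is a growing perpetuity with first payment D_8 = 3.76.
V_7 = D_8/(r−g) = 3.76/(0.081−0.04) = 91.7073
P₀ = V_7/(1+r)^7 = 91.7073/(1+0.081)^7 = 53.1648

£53.16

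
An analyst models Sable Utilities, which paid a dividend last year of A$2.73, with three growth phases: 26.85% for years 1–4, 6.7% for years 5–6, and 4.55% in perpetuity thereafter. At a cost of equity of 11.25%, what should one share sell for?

Three-stage DDM. Project D₁…D_6; terminal Gordon value at t=6 with g = 0.0455; discount at r = 0.1125.
D_1 = 3.4630
D_2 = 4.3928
D_3 = 5.5723
D_4 = 7.0685
D_5 = 7.5420
D_6 = 8.0474
TV_6 = 8.4135/(0.1125−0.0455) = 125.5748
P₀ = Σ Dₜ/(1+r)ᵗ + TV_6/(1+r)^6 = 90.2314

A$90.23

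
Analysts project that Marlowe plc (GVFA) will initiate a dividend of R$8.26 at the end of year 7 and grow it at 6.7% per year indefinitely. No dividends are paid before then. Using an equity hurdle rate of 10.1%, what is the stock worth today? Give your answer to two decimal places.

R$136.39

Deferred-dividend DDM. At t=6 the remaining stream is a growing perpetuity with first payment D_7 = 8.26.
V_6 = D_7/(r−g) = 8.26/(0.101−0.067) = 242.9412
P₀ = V_6/(1+r)^6 = 242.9412/(1+0.101)^6 = 136.3883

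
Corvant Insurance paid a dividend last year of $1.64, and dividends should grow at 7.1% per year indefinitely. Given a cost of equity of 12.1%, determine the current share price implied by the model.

Gordon growth model: P₀ = D₁/(r − g). D₁ = 1.64 × (1 + 0.071) = 1.7564.
P₀ = 1.7564 / (0.121 − 0.071) = 1.7564 / 0.05 = 35.1288

$35.13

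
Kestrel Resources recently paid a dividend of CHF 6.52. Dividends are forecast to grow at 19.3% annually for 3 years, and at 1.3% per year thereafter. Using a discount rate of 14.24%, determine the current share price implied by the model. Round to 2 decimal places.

CHF 79.47

Two-stage DDM. Project D₁…D_3 at 0.193, terminal growth 0.013, discount at r = 0.1424.
D_1 = 7.7784
D_2 = 9.2796
D_3 = 11.0705
Terminal value at t=3: TV = D_4/(r−g) = 11.2145/(0.1424−0.013) = 86.6651
P₀ = 7.7784/(1+0.1424)^1 + 9.2796/(1+0.1424)^2 + 11.0705/(1+0.1424)^3 + 86.6651/(1+0.1424)^3 = 79.4730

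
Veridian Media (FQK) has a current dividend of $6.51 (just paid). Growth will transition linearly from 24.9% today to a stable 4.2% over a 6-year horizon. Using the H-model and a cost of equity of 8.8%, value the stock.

H-model: P₀ = D₀[(1+g_L) + H(g_S−g_L)]/(r−g_L), with H = 6/2 = 3.
P₀ = 6.51 × [(1+0.042) + 3×(0.249−0.042)] / (0.088−0.042)
   = 6.51 × 1.6630 / 0.046 = 235.3507

$235.35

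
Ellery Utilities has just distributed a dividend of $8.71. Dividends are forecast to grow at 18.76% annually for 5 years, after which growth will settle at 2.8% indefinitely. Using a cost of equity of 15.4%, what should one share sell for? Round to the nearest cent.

$129.53

Two-stage DDM. Project D₁…D_5 at 0.1876, terminal growth 0.028, discount at r = 0.154.
D_1 = 10.3440
D_2 = 12.2845
D_3 = 14.5891
D_4 = 17.3260
D_5 = 20.5764
Terminal value at t=5: TV = D_6/(r−g) = 21.1525/(0.154−0.028) = 167.8772
P₀ = 10.3440/(1+0.154)^1 + 12.2845/(1+0.154)^2 + 14.5891/(1+0.154)^3 + 17.3260/(1+0.154)^4 + 20.5764/(1+0.154)^5 + 167.8772/(1+0.154)^5 = 129.5331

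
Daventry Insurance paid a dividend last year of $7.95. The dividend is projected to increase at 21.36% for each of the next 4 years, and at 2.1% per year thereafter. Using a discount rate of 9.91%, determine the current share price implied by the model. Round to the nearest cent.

Two-stage DDM. Project D₁…D_4 at 0.2136, terminal growth 0.021, discount at r = 0.0991.
D_1 = 9.6481
D_2 = 11.7090
D_3 = 14.2100
D_4 = 17.2452
Terminal value at t=4: TV = D_5/(r−g) = 17.6074/(0.0991−0.021) = 225.4468
P₀ = 9.6481/(1+0.0991)^1 + 11.7090/(1+0.0991)^2 + 14.2100/(1+0.0991)^3 + 17.2452/(1+0.0991)^4 + 225.4468/(1+0.0991)^4 = 195.4789

$195.48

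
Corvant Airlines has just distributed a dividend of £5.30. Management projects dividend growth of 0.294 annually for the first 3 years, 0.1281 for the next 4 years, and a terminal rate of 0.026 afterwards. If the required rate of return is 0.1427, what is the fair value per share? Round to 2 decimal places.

£114.58

Three-stage DDM. Project D₁…D_7; terminal Gordon value at t=7 with g = 0.026; discount at r = 0.1427.
D_1 = 6.8582
D_2 = 8.8745
D_3 = 11.4836
D_4 = 12.9547
D_5 = 14.6142
D_6 = 16.4862
D_7 = 18.5981
TV_7 = 19.0817/(0.1427−0.026) = 163.5105
P₀ = Σ Dₜ/(1+r)ᵗ + TV_7/(1+r)^7 = 114.5805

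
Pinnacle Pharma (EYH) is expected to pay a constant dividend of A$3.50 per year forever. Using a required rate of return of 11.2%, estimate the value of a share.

Zero-growth DDM (perpetuity): P₀ = D/r = 3.50 / 0.112 = 31.2500

A$31.25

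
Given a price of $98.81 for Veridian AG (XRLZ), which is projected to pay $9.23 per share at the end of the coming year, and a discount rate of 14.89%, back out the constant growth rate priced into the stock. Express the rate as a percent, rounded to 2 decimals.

From P₀ = D₁/(r − g), the implied growth is g = r − D₁/P₀.
g = 0.1489 − 9.23/98.81 = 0.1489 − 0.09341 = 0.05549

5.55%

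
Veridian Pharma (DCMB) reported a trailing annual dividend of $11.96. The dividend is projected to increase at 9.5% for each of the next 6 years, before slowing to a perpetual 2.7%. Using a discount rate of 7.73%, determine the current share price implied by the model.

$345.28

Two-stage DDM. Project D₁…D_6 at 0.095, terminal growth 0.027, discount at r = 0.0773.
D_1 = 13.0962
D_2 = 14.3403
D_3 = 15.7027
D_4 = 17.1944
D_5 = 18.8279
D_6 = 20.6165
Terminal value at t=6: TV = D_7/(r−g) = 21.1732/(0.0773−0.027) = 420.9382
P₀ = 13.0962/(1+0.0773)^1 + 14.3403/(1+0.0773)^2 + 15.7027/(1+0.0773)^3 + 17.1944/(1+0.0773)^4 + 18.8279/(1+0.0773)^5 + 20.6165/(1+0.0773)^6 + 420.9382/(1+0.0773)^6 = 345.2779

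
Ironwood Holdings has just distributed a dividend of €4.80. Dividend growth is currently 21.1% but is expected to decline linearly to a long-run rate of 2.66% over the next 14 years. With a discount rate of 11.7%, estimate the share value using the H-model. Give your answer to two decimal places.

€123.05

H-model: P₀ = D₀[(1+g_L) + H(g_S−g_L)]/(r−g_L), with H = 14/2 = 7.
P₀ = 4.80 × [(1+0.0266) + 7×(0.211−0.0266)] / (0.117−0.0266)
   = 4.80 × 2.3174 / 0.0904 = 123.0478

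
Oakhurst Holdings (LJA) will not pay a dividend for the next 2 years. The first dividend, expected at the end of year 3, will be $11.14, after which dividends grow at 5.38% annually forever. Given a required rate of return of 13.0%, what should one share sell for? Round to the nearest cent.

Deferred-dividend DDM. At t=2 the remaining stream is a growing perpetuity with first payment D_3 = 11.14.
V_2 = D_3/(r−g) = 11.14/(0.13−0.0538) = 146.1942
P₀ = V_2/(1+r)^2 = 146.1942/(1+0.13)^2 = 114.4915

$114.49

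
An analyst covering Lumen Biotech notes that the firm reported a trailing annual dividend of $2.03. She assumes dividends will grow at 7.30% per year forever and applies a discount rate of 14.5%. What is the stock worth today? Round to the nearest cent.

$30.25

Gordon growth model: P₀ = D₁/(r − g). D₁ = 2.03 × (1 + 0.073) = 2.1782.
P₀ = 2.1782 / (0.145 − 0.073) = 2.1782 / 0.072 = 30.2526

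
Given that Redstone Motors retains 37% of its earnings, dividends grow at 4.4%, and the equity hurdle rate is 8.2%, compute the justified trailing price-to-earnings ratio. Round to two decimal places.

17.31

Payout ratio b = 1 − 0.37 = 0.63.
Justified trailing P/E = b(1+g)/(r−g) = 0.63×(1+0.044)/(0.082−0.044) = 17.3084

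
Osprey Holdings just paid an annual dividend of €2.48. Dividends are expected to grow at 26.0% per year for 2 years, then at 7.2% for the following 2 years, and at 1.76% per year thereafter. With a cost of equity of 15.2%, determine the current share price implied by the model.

€30.46

Three-stage DDM. Project D₁…D_4; terminal Gordon value at t=4 with g = 0.0176; discount at r = 0.152.
D_1 = 3.1248
D_2 = 3.9372
D_3 = 4.2207
D_4 = 4.5246
TV_4 = 4.6043/(0.152−0.0176) = 34.2579
P₀ = Σ Dₜ/(1+r)ᵗ + TV_4/(1+r)^4 = 30.4605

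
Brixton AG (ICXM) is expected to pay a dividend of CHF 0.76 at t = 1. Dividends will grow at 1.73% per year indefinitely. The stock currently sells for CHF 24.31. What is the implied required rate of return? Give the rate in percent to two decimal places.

Rearranging the constant-growth DDM: r = D₁/P₀ + g.
r = 0.7600 / 24.31 + 0.0173 = 0.03126 + 0.0173 = 0.04856

4.86%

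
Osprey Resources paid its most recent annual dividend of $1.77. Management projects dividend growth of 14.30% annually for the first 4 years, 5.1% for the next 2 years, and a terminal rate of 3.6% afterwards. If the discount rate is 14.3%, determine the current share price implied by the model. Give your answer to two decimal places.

Three-stage DDM. Project D₁…D_6; terminal Gordon value at t=6 with g = 0.036; discount at r = 0.143.
D_1 = 2.0231
D_2 = 2.3124
D_3 = 2.6431
D_4 = 3.0211
D_5 = 3.1751
D_6 = 3.3371
TV_6 = 3.4572/(0.143−0.036) = 32.3102
P₀ = Σ Dₜ/(1+r)ᵗ + TV_6/(1+r)^6 = 24.6939

$24.69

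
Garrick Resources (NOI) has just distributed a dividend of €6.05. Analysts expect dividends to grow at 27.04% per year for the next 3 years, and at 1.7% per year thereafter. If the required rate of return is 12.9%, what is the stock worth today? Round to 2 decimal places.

€101.36

Two-stage DDM. Project D₁…D_3 at 0.2704, terminal growth 0.017, discount at r = 0.129.
D_1 = 7.6859
D_2 = 9.7642
D_3 = 12.4044
Terminal value at t=3: TV = D_4/(r−g) = 12.6153/(0.129−0.017) = 112.6367
P₀ = 7.6859/(1+0.129)^1 + 9.7642/(1+0.129)^2 + 12.4044/(1+0.129)^3 + 112.6367/(1+0.129)^3 = 101.3583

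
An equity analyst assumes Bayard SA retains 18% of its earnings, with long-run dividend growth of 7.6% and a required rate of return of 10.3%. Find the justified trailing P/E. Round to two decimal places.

32.68

Payout ratio b = 1 − 0.18 = 0.82.
Justified trailing P/E = b(1+g)/(r−g) = 0.82×(1+0.076)/(0.103−0.076) = 32.6785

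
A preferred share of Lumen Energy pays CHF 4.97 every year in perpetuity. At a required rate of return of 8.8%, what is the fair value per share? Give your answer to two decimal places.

CHF 56.48

Zero-growth DDM (perpetuity): P₀ = D/r = 4.97 / 0.088 = 56.4773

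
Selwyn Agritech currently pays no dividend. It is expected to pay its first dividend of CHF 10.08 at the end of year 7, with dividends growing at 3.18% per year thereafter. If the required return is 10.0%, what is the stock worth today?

CHF 83.43

Deferred-dividend DDM. At t=6 the remaining stream is a growing perpetuity with first payment D_7 = 10.08.
V_6 = D_7/(r−g) = 10.08/(0.1−0.0318) = 147.8006
P₀ = V_6/(1+r)^6 = 147.8006/(1+0.1)^6 = 83.4296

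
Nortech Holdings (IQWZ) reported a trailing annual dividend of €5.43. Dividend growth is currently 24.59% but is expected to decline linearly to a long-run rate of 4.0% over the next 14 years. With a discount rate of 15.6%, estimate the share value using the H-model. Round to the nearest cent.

H-model: P₀ = D₀[(1+g_L) + H(g_S−g_L)]/(r−g_L), with H = 14/2 = 7.
P₀ = 5.43 × [(1+0.04) + 7×(0.2459−0.04)] / (0.156−0.04)
   = 5.43 × 2.4813 / 0.116 = 116.1505

€116.15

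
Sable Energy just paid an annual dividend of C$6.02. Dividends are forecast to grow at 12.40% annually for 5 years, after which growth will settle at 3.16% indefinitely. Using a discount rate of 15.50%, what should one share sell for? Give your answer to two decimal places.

Two-stage DDM. Project D₁…D_5 at 0.124, terminal growth 0.0316, discount at r = 0.155.
D_1 = 6.7665
D_2 = 7.6055
D_3 = 8.5486
D_4 = 9.6086
D_5 = 10.8001
Terminal value at t=5: TV = D_6/(r−g) = 11.1414/(0.155−0.0316) = 90.2868
P₀ = 6.7665/(1+0.155)^1 + 7.6055/(1+0.155)^2 + 8.5486/(1+0.155)^3 + 9.6086/(1+0.155)^4 + 10.8001/(1+0.155)^5 + 90.2868/(1+0.155)^5 = 71.6866

C$71.69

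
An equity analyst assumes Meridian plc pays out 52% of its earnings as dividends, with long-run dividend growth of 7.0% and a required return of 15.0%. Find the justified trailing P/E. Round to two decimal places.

Justified trailing P/E = b(1+g)/(r−g) = 0.52×(1+0.07)/(0.15−0.07) = 6.9550

6.96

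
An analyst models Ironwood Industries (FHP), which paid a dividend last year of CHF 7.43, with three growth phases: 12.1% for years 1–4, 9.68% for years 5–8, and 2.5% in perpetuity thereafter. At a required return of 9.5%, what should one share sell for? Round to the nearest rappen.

Three-stage DDM. Project D₁…D_8; terminal Gordon value at t=8 with g = 0.025; discount at r = 0.095.
D_1 = 8.3290
D_2 = 9.3368
D_3 = 10.4666
D_4 = 11.7331
D_5 = 12.8688
D_6 = 14.1145
D_7 = 15.4808
D_8 = 16.9793
TV_8 = 17.4038/(0.095−0.025) = 248.6262
P₀ = Σ Dₜ/(1+r)ᵗ + TV_8/(1+r)^8 = 184.5970

CHF 184.60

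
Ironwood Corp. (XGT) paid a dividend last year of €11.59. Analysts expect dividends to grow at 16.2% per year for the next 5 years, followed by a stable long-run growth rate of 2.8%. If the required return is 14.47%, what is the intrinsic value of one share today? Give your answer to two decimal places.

€170.68

Two-stage DDM. Project D₁…D_5 at 0.162, terminal growth 0.028, discount at r = 0.1447.
D_1 = 13.4676
D_2 = 15.6493
D_3 = 18.1845
D_4 = 21.1304
D_5 = 24.5535
Terminal value at t=5: TV = D_6/(r−g) = 25.2410/(0.1447−0.028) = 216.2899
P₀ = 13.4676/(1+0.1447)^1 + 15.6493/(1+0.1447)^2 + 18.1845/(1+0.1447)^3 + 21.1304/(1+0.1447)^4 + 24.5535/(1+0.1447)^5 + 216.2899/(1+0.1447)^5 = 170.6779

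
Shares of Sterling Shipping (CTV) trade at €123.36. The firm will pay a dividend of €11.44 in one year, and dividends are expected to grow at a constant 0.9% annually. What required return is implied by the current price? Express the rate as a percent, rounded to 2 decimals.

10.17%

Rearranging the constant-growth DDM: r = D₁/P₀ + g.
r = 11.4400 / 123.36 + 0.009 = 0.09274 + 0.009 = 0.10174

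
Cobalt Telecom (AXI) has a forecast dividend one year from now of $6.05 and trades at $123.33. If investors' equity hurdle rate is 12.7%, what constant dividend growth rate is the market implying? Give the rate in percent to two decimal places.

From P₀ = D₁/(r − g), the implied growth is g = r − D₁/P₀.
g = 0.127 − 6.05/123.33 = 0.127 − 0.04906 = 0.07794

7.79%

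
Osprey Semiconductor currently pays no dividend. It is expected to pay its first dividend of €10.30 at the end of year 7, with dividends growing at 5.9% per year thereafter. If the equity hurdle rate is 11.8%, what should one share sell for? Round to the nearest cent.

€89.40

Deferred-dividend DDM. At t=6 the remaining stream is a growing perpetuity with first payment D_7 = 10.30.
V_6 = D_7/(r−g) = 10.30/(0.118−0.059) = 174.5763
P₀ = V_6/(1+r)^6 = 174.5763/(1+0.118)^6 = 89.3994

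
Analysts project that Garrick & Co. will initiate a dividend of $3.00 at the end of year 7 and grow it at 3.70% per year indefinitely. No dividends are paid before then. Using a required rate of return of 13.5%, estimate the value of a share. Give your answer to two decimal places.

$14.32

Deferred-dividend DDM. At t=6 the remaining stream is a growing perpetuity with first payment D_7 = 3.00.
V_6 = D_7/(r−g) = 3.00/(0.135−0.037) = 30.6122
P₀ = V_6/(1+r)^6 = 30.6122/(1+0.135)^6 = 14.3192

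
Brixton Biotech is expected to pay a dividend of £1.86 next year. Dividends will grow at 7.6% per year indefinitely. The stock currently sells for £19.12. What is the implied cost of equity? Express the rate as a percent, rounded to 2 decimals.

17.33%

Rearranging the constant-growth DDM: r = D₁/P₀ + g.
r = 1.8600 / 19.12 + 0.076 = 0.09728 + 0.076 = 0.17328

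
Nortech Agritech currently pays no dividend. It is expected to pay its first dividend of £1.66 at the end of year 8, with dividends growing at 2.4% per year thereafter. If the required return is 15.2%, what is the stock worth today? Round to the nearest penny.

Deferred-dividend DDM. At t=7 the remaining stream is a growing perpetuity with first payment D_8 = 1.66.
V_7 = D_8/(r−g) = 1.66/(0.152−0.024) = 12.9687
P₀ = V_7/(1+r)^7 = 12.9687/(1+0.152)^7 = 4.8165

£4.82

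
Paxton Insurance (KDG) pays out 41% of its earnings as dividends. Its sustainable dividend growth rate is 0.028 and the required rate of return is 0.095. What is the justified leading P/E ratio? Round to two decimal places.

Justified leading P/E = b/(r−g) = 0.41/(0.095−0.028) = 6.1194

6.12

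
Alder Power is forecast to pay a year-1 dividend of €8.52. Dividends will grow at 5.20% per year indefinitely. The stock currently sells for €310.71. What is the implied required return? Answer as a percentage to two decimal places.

Rearranging the constant-growth DDM: r = D₁/P₀ + g.
r = 8.5200 / 310.71 + 0.052 = 0.02742 + 0.052 = 0.07942

7.94%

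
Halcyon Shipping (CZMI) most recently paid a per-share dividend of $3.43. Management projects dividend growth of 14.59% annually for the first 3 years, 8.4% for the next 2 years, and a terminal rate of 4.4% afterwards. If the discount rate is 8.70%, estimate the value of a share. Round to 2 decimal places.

$116.47

Three-stage DDM. Project D₁…D_5; terminal Gordon value at t=5 with g = 0.044; discount at r = 0.087.
D_1 = 3.9304
D_2 = 4.5039
D_3 = 5.1610
D_4 = 5.5945
D_5 = 6.0645
TV_5 = 6.3313/(0.087−0.044) = 147.2397
P₀ = Σ Dₜ/(1+r)ᵗ + TV_5/(1+r)^5 = 116.4729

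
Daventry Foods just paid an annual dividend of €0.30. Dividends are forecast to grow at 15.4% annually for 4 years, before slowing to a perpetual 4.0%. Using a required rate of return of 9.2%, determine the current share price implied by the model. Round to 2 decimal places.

Two-stage DDM. Project D₁…D_4 at 0.154, terminal growth 0.04, discount at r = 0.092.
D_1 = 0.3462
D_2 = 0.3995
D_3 = 0.4610
D_4 = 0.5320
Terminal value at t=4: TV = D_5/(r−g) = 0.5533/(0.092−0.04) = 10.6408
P₀ = 0.3462/(1+0.092)^1 + 0.3995/(1+0.092)^2 + 0.4610/(1+0.092)^3 + 0.5320/(1+0.092)^4 + 10.6408/(1+0.092)^4 = 8.8634

€8.86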